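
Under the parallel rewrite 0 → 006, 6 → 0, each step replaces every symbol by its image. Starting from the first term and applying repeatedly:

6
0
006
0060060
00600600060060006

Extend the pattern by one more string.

φ(00600600060060006) expands symbol-by-symbol to 006 006 0 006 006 0 006 006 006 0 006 006 0 006 006 006 0; joining the 17 pieces gives the next term.

00600600060060006006006000600600060060060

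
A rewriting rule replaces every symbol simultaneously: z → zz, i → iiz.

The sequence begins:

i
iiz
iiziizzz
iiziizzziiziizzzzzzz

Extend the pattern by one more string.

Replace each of the 20 characters of iiziizzziiziizzzzzzz in place — iiz iiz zz iiz iiz zz zz zz iiz iiz zz iiz iiz zz zz zz zz zz zz zz — and concatenate.

iiziizzziiziizzzzzzziiziizzziiziizzzzzzzzzzzzzzz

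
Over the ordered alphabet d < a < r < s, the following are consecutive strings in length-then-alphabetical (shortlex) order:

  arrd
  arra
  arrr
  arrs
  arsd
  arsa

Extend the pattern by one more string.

The successor of arsa increments the rightmost position that isn't already s and resets every position after it to d.

arsr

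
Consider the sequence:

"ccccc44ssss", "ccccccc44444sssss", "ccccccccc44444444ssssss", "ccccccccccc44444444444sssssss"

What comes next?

ccccccccccccc44444444444444ssssssss

The n-th term is 2n+3 c's then 3n-1 4's then n+3 s's (n = 1, 2, …).
Setting n = 5 gives 13, 14, 8 characters in each block.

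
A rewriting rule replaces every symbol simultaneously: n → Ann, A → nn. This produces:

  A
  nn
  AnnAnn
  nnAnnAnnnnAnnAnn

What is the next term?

AnnAnnnnAnnAnnnnAnnAnnAnnAnnnnAnnAnnnnAnnAnn

Applying the rule to each of the 16 symbols of nnAnnAnnnnAnnAnn gives the pieces Ann Ann nn Ann Ann nn Ann Ann Ann Ann nn Ann Ann nn Ann Ann, which concatenate to the answer.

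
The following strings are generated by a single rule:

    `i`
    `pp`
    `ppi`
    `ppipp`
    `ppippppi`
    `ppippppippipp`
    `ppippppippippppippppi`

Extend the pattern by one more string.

From term 3 onward, concatenate the last term with the second-to-last: pp·i = ppi, ppi·pp = ppipp, …
The next term joins ppippppippippppippppi and ppippppippipp.

ppippppippippppippppippippppippipp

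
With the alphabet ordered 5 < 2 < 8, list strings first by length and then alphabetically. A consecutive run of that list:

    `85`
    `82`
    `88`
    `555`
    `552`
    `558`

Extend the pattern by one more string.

The successor of 558 increments the rightmost position that isn't already 8 and resets every position after it to 5.

525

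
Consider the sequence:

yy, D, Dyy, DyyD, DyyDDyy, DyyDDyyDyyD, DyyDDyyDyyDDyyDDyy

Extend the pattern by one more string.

DyyDDyyDyyDDyyDDyyDyyDDyyDyyD

Each term (from the third on) is the previous term followed by the one before it: term 3 = D·yy = Dyy.
The next term joins DyyDDyyDyyDDyyDDyy and DyyDDyyDyyD.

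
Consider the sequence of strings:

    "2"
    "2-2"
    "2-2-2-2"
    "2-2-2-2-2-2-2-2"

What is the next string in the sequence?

s(k+1) = s(k)·-·s(k) — each term doubles the last with '-' between the halves.
One more doubling of 2-2-2-2-2-2-2-2 gives the answer.

2-2-2-2-2-2-2-2-2-2-2-2-2-2-2-2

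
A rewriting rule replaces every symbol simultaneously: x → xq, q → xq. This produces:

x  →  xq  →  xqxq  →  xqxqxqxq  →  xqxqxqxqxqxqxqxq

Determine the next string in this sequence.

xqxqxqxqxqxqxqxqxqxqxqxqxqxqxqxq

Replace each of the 16 characters of xqxqxqxqxqxqxqxq in place — xq xq xq xq xq xq xq xq xq xq xq xq xq xq xq xq — and concatenate.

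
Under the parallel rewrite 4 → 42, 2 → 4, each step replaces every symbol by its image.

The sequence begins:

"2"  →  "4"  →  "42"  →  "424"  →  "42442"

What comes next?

Expanding 42442: 4→42, 2→4, 4→42, 4→42, 2→4. Concatenated: 42 4 42 42 4.

42442424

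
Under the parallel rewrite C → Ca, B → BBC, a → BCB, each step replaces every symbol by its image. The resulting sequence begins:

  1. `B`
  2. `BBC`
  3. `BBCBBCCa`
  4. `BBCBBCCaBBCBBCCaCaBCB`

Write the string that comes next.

φ(BBCBBCCaBBCBBCCaCaBCB) expands symbol-by-symbol to BBC BBC Ca BBC BBC Ca Ca BCB BBC BBC Ca BBC BBC Ca Ca BCB Ca BCB BBC Ca BBC; joining the 21 pieces gives the next term.

BBCBBCCaBBCBBCCaCaBCBBBCBBCCaBBCBBCCaCaBCBCaBCBBBCCaBBC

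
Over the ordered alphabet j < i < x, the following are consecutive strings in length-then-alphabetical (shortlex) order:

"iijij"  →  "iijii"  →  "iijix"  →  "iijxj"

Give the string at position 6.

iijxx

Stepping forward 2 times from iijxj: iijxj → iijxi, then the target.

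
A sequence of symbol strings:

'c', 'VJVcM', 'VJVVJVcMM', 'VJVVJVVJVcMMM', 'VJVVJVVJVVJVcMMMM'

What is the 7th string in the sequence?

VJVVJVVJVVJVVJVVJVcMMMMMM

Every step adds VJV to the front and M to the end of the previous string.
From VJVVJVVJVVJVcMMMM, 2 further steps: VJVVJVVJVVJVcMMMM → VJVVJVVJVVJVVJVcMMMMM → (answer).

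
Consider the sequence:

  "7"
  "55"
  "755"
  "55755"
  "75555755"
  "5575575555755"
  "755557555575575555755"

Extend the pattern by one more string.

Each term (from the third on) is the two preceding terms concatenated in order: term 3 = 7·55 = 755.
So term 8 is 5575575555755·755557555575575555755.

5575575555755755557555575575555755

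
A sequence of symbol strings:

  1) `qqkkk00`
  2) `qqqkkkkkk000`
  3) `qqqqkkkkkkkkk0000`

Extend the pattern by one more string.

The n-th term is n+1 q's then 3n k's then n+1 0's (n = 1, 2, …).
Setting n = 4 gives 5, 12, 5 characters in each block.

qqqqqkkkkkkkkkkkk00000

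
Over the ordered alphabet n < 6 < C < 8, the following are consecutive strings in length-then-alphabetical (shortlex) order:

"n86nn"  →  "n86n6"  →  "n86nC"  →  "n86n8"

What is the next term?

n866n

Find the rightmost character of n86n8 below 8, bump it to the next letter, and reset everything to its right to n.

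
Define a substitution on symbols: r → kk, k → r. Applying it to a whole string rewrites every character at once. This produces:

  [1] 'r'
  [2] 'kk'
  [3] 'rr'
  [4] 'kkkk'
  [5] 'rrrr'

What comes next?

Apply φ to rrrr symbol by symbol: r→kk, r→kk, r→kk, r→kk; joined: kk kk kk kk.

kkkkkkkk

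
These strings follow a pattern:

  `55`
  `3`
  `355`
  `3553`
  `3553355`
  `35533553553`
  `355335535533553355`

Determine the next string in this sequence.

This is a Fibonacci-style word recurrence s(k) = s(k−1)·s(k−2): e.g. 3·55 = 355.
The next term joins 355335535533553355 and 35533553553.

35533553553355335535533553553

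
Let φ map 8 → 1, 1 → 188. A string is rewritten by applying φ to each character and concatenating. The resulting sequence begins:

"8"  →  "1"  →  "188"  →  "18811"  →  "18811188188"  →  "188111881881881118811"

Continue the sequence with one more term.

1881118818818811188111881118818818811188188

φ(188111881881881118811) expands symbol-by-symbol to 188 1 1 188 188 188 1 1 188 1 1 188 1 1 188 188 188 1 1 188 188; joining the 21 pieces gives the next term.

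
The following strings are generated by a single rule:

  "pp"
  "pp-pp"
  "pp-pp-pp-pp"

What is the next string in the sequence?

Every step duplicates the string with '-' between the halves.
Doubling pp-pp-pp-pp with '-' between the halves:

pp-pp-pp-pp-pp-pp-pp-pp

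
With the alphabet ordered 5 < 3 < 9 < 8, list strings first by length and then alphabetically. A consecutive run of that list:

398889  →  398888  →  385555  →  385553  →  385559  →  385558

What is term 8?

385533

Continuing the enumeration 2 steps past 385558: 385558 → 385535 → (answer).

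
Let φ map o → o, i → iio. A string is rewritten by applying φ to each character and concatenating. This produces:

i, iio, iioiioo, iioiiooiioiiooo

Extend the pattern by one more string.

iioiiooiioiioooiioiiooiioiioooo

φ(iioiiooiioiiooo) expands symbol-by-symbol to iio iio o iio iio o o iio iio o iio iio o o o; joining the 15 pieces gives the next term.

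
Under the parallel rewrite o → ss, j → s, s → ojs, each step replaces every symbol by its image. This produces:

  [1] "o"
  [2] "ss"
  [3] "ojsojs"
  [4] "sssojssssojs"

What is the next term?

ojsojsojssssojsojsojsojssssojs

Apply φ to sssojssssojs symbol by symbol: s→ojs, s→ojs, s→ojs, o→ss, j→s, s→ojs, s→ojs, s→ojs, s→ojs, o→ss, j→s, s→ojs; joined: ojs ojs ojs ss s ojs ojs ojs ojs ss s ojs.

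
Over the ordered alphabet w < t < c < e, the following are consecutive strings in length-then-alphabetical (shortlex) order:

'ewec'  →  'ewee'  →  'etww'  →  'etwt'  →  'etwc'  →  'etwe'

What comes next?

Find the rightmost character of etwe below e, bump it to the next letter, and reset everything to its right to w.

ettw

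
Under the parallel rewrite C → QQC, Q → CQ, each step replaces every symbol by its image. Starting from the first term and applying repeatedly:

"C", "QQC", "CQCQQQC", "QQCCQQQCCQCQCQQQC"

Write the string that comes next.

Rewriting the 17 symbols of QQCCQQQCCQCQCQQQC one by one yields CQ CQ QQC QQC CQ CQ CQ QQC QQC CQ QQC CQ QQC CQ CQ CQ QQC; concatenated:

CQCQQQCQQCCQCQCQQQCQQCCQQQCCQQQCCQCQCQQQC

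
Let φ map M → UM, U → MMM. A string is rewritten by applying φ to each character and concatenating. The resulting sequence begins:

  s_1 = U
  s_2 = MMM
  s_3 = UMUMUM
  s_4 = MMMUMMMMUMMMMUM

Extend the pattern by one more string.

UMUMUMMMMUMUMUMUMMMMUMUMUMUMMMMUM

Applying the rule to each of the 15 symbols of MMMUMMMMUMMMMUM gives the pieces UM UM UM MMM UM UM UM UM MMM UM UM UM UM MMM UM, which concatenate to the answer.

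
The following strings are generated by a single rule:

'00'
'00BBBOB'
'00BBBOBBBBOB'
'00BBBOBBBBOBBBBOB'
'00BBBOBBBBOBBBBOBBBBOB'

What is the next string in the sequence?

Every step adds BBBOB to the end: s(k+1) = s(k)·BBBOB.
One more step from 00BBBOBBBBOBBBBOBBBBOB gives the answer.

00BBBOBBBBOBBBBOBBBBOBBBBOB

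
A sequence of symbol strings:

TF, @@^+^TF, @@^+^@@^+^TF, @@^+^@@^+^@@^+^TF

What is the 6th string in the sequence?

Every step adds @@^+^ at the front: s(k+1) = @@^+^·s(k).
From @@^+^@@^+^@@^+^TF, 2 further steps: @@^+^@@^+^@@^+^TF → @@^+^@@^+^@@^+^@@^+^TF → (answer).

@@^+^@@^+^@@^+^@@^+^@@^+^TF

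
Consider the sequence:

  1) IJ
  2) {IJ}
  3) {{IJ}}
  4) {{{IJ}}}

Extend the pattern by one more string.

Each term wraps the previous one in { on the left and } on the right.
Applying this once more to {{{IJ}}}:

{{{{IJ}}}}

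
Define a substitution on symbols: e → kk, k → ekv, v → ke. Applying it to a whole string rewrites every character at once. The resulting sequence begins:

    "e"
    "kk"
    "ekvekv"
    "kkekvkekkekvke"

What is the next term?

φ(kkekvkekkekvke) expands symbol-by-symbol to ekv ekv kk ekv ke ekv kk ekv ekv kk ekv ke ekv kk; joining the 14 pieces gives the next term.

ekvekvkkekvkeekvkkekvekvkkekvkeekvkk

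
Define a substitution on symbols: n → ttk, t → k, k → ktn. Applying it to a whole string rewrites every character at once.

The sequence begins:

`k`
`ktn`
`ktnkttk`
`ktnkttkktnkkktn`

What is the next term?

φ(ktnkttkktnkkktn) expands symbol-by-symbol to ktn k ttk ktn k k ktn ktn k ttk ktn ktn ktn k ttk; joining the 15 pieces gives the next term.

ktnkttkktnkkktnktnkttkktnktnktnkttk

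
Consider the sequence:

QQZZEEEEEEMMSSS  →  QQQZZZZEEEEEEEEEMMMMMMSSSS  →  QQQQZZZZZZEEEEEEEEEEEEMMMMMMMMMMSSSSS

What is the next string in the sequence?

QQQQQZZZZZZZZEEEEEEEEEEEEEEEMMMMMMMMMMMMMMSSSSSS

The n-th term is n+1 Q's then 2n Z's then 3n+3 E's then 4n-2 M's then n+2 S's (n = 1, 2, …).
At n = 4 the blocks have lengths 5, 8, 15, 14, 6.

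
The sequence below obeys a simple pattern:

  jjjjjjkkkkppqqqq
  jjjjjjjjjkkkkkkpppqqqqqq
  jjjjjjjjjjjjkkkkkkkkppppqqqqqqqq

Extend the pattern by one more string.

Reading off run lengths: j runs 6, 9, 12; k runs 4, 6, 8; p runs 2, 3, 4; q runs 4, 6, 8 — each is linear in n, where the shown terms are n = 2, 3, 4.
At n = 5 the blocks have lengths 15, 10, 5, 10.

jjjjjjjjjjjjjjjkkkkkkkkkkpppppqqqqqqqqqq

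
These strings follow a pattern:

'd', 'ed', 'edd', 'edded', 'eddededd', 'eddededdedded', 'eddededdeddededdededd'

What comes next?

From term 3 onward, concatenate the last term with the second-to-last: ed·d = edd, edd·ed = edded, …
Continuing: eddededdeddededdededd · eddededdedded gives term 8.

eddededdeddededdededdeddededdedded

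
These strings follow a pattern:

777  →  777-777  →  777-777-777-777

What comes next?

777-777-777-777-777-777-777-777

Every step duplicates the string with '-' between the halves.
One more doubling of 777-777-777-777 gives the answer.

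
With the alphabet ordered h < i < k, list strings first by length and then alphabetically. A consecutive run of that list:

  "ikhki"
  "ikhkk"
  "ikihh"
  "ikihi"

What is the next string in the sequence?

Treat ikihi as a base-3 numeral over the given alphabet and add one, carrying through any trailing k's.

ikihk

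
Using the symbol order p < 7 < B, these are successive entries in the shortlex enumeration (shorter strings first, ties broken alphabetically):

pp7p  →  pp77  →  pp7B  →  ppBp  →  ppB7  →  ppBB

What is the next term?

p7pp

Find the rightmost character of ppBB below B, bump it to the next letter, and reset everything to its right to p.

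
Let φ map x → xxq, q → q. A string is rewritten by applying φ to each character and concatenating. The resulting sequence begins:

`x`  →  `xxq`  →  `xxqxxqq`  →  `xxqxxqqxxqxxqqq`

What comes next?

Replace each of the 15 characters of xxqxxqqxxqxxqqq in place — xxq xxq q xxq xxq q q xxq xxq q xxq xxq q q q — and concatenate.

xxqxxqqxxqxxqqqxxqxxqqxxqxxqqqq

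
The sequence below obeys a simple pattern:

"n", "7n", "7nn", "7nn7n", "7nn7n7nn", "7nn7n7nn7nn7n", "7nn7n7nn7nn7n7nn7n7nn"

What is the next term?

7nn7n7nn7nn7n7nn7n7nn7nn7n7nn7nn7n

This is a Fibonacci-style word recurrence s(k) = s(k−1)·s(k−2): e.g. 7n·n = 7nn.
Continuing: 7nn7n7nn7nn7n7nn7n7nn · 7nn7n7nn7nn7n gives term 8.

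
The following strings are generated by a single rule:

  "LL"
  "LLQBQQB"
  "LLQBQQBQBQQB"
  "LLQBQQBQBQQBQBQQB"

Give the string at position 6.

LLQBQQBQBQQBQBQQBQBQQBQBQQB

Every step adds QBQQB to the end: s(k+1) = s(k)·QBQQB.
From LLQBQQBQBQQBQBQQB, 2 further steps: LLQBQQBQBQQBQBQQB → LLQBQQBQBQQBQBQQBQBQQB → (answer).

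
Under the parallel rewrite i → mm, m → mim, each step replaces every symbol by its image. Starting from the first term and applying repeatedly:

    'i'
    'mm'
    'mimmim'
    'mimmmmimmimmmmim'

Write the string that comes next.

Applying the rule to each of the 16 symbols of mimmmmimmimmmmim gives the pieces mim mm mim mim mim mim mm mim mim mm mim mim mim mim mm mim, which concatenate to the answer.

mimmmmimmimmimmimmmmimmimmmmimmimmimmimmmmim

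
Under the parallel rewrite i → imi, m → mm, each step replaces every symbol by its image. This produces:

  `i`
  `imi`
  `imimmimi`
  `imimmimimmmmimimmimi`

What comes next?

imimmimimmmmimimmimimmmmmmmmimimmimimmmmimimmimi

φ(imimmimimmmmimimmimi) expands symbol-by-symbol to imi mm imi mm mm imi mm imi mm mm mm mm imi mm imi mm mm imi mm imi; joining the 20 pieces gives the next term.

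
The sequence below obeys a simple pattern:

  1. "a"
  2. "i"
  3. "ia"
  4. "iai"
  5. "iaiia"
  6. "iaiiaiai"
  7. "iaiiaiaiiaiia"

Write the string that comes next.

iaiiaiaiiaiiaiaiiaiai

This is a Fibonacci-style word recurrence s(k) = s(k−1)·s(k−2): e.g. i·a = ia.
So term 8 is iaiiaiaiiaiia·iaiiaiai.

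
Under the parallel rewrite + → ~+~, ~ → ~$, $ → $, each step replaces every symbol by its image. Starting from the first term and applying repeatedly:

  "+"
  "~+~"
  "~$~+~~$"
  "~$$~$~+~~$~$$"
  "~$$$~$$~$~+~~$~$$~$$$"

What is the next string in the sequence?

~$$$$~$$$~$$~$~+~~$~$$~$$$~$$$$

Applying the rule to each of the 21 symbols of ~$$$~$$~$~+~~$~$$~$$$ gives the pieces ~$ $ $ $ ~$ $ $ ~$ $ ~$ ~+~ ~$ ~$ $ ~$ $ $ ~$ $ $ $, which concatenate to the answer.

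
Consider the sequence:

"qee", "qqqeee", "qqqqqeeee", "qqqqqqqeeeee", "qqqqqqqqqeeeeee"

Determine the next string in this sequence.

Each string has the form q^{2n-1} e^{n+1} (n = 1, 2, …).
Setting n = 6 gives 11, 7 characters in each block.

qqqqqqqqqqqeeeeeee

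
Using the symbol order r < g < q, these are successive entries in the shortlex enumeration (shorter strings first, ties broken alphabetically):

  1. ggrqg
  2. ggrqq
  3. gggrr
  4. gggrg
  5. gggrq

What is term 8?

Stepping forward 3 times from gggrq: gggrq → ggggr → ggggg, then the target.

ggggq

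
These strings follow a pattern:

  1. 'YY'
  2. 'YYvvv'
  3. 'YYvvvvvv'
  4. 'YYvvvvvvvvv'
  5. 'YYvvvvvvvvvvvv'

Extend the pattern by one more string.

Every step adds vvv to the end: s(k+1) = s(k)·vvv.
One more step from YYvvvvvvvvvvvv gives the answer.

YYvvvvvvvvvvvvvvv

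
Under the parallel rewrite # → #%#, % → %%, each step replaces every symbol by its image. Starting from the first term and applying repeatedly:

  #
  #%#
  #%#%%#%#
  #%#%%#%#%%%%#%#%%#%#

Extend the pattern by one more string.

φ(#%#%%#%#%%%%#%#%%#%#) expands symbol-by-symbol to #%# %% #%# %% %% #%# %% #%# %% %% %% %% #%# %% #%# %% %% #%# %% #%#; joining the 20 pieces gives the next term.

#%#%%#%#%%%%#%#%%#%#%%%%%%%%#%#%%#%#%%%%#%#%%#%#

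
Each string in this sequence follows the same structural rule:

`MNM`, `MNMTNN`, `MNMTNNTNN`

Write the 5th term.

MNMTNNTNNTNNTNN

Every step adds TNN to the end: s(k+1) = s(k)·TNN.
From MNMTNNTNN, 2 further steps: MNMTNNTNN → MNMTNNTNNTNN → (answer).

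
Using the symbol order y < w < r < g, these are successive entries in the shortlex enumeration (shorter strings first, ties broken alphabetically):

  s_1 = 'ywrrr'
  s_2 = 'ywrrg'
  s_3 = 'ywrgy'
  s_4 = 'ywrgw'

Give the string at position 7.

ywgyy

Continuing the enumeration 3 steps past ywrgw: ywrgw → ywrgr → ywrgg → (answer).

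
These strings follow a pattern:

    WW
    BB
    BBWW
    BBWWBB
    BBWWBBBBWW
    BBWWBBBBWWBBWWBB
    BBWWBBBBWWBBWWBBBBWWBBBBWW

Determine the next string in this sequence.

BBWWBBBBWWBBWWBBBBWWBBBBWWBBWWBBBBWWBBWWBB

From term 3 onward, concatenate the last term with the second-to-last: BB·WW = BBWW, BBWW·BB = BBWWBB, …
So term 8 is BBWWBBBBWWBBWWBBBBWWBBBBWW·BBWWBBBBWWBBWWBB.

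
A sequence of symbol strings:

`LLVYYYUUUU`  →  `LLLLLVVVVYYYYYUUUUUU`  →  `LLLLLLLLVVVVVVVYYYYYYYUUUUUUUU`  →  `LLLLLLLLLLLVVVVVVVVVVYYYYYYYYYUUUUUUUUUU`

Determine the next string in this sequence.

LLLLLLLLLLLLLLVVVVVVVVVVVVVYYYYYYYYYYYUUUUUUUUUUUU

Term n consists of 3n-1 L's, followed by 3n-2 V's, followed by 2n+1 Y's, followed by 2n+2 U's (n = 1, 2, …).
For the next term, n = 5, so the run lengths are 14, 13, 11, 12.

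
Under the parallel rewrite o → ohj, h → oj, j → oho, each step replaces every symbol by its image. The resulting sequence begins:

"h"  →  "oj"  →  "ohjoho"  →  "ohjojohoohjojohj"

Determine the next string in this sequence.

Rewriting the 16 symbols of ohjojohoohjojohj one by one yields ohj oj oho ohj oho ohj oj ohj ohj oj oho ohj oho ohj oj oho; concatenated:

ohjojohoohjohoohjojohjohjojohoohjohoohjojoho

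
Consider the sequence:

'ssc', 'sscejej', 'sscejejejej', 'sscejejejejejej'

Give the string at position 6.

The strings grow by a fixed suffix ejej each time.
From sscejejejejejej, 2 further steps: sscejejejejejej → sscejejejejejejejej → (answer).

sscejejejejejejejejejej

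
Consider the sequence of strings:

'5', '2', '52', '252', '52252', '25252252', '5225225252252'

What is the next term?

From term 3 onward, concatenate the second-to-last term with the last: 5·2 = 52, 2·52 = 252, …
So term 8 is 25252252·5225225252252.

252522525225225252252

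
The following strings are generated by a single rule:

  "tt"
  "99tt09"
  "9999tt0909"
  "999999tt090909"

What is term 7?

999999999999tt090909090909

s(k+1) = 99·s(k)·09, so each term gains 99 as a prefix and 09 as a suffix.
From 999999tt090909, 3 further steps: 999999tt090909 → 99999999tt09090909 → 9999999999tt0909090909 → (answer).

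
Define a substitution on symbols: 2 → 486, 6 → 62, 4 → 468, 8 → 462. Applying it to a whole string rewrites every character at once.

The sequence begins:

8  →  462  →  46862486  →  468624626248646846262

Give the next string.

Applying the rule to each of the 21 symbols of 468624626248646846262 gives the pieces 468 62 462 62 486 468 62 486 62 486 468 462 62 468 62 462 468 62 486 62 486, which concatenate to the answer.

4686246262486468624866248646846262468624624686248662486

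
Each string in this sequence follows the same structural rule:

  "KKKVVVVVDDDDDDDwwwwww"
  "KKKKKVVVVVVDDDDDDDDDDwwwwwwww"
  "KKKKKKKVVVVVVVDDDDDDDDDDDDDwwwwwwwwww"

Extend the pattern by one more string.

KKKKKKKKKVVVVVVVVDDDDDDDDDDDDDDDDwwwwwwwwwwww

Reading off run lengths: K runs 3, 5, 7; V runs 5, 6, 7; D runs 7, 10, 13; w runs 6, 8, 10 — each is linear in n, where the shown terms are n = 2, 3, 4.
At n = 5 the blocks have lengths 9, 8, 16, 12.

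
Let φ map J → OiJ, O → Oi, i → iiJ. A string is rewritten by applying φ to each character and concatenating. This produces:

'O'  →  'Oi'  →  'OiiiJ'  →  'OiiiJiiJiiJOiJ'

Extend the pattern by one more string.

Rewriting the 14 symbols of OiiiJiiJiiJOiJ one by one yields Oi iiJ iiJ iiJ OiJ iiJ iiJ OiJ iiJ iiJ OiJ Oi iiJ OiJ; concatenated:

OiiiJiiJiiJOiJiiJiiJOiJiiJiiJOiJOiiiJOiJ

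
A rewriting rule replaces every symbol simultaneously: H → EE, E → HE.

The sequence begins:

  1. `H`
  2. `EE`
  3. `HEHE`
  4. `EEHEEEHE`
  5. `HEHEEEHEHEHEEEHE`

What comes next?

Applying the rule to each of the 16 symbols of HEHEEEHEHEHEEEHE gives the pieces EE HE EE HE HE HE EE HE EE HE EE HE HE HE EE HE, which concatenate to the answer.

EEHEEEHEHEHEEEHEEEHEEEHEHEHEEEHE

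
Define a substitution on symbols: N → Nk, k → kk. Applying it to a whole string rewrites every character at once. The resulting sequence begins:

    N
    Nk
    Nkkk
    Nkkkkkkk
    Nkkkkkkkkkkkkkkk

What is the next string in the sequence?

Rewriting the 16 symbols of Nkkkkkkkkkkkkkkk one by one yields Nk kk kk kk kk kk kk kk kk kk kk kk kk kk kk kk; concatenated:

Nkkkkkkkkkkkkkkkkkkkkkkkkkkkkkkk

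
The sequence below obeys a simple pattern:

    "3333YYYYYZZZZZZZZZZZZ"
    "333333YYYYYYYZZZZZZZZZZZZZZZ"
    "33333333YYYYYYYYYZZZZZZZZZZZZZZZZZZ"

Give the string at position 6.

33333333333333YYYYYYYYYYYYYYYZZZZZZZZZZZZZZZZZZZZZZZZZZZ

The n-th term is 2n-2 3's then 2n-1 Y's then 3n+3 Z's, where the shown terms are n = 3, 4, 5.
At n = 8 the blocks have lengths 14, 15, 27.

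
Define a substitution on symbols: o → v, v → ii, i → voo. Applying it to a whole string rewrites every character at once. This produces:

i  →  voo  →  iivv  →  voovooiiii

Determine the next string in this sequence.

iivviivvvoovoovoovoo

Apply φ to voovooiiii symbol by symbol: v→ii, o→v, o→v, v→ii, o→v, o→v, i→voo, i→voo, i→voo, i→voo; joined: ii v v ii v v voo voo voo voo.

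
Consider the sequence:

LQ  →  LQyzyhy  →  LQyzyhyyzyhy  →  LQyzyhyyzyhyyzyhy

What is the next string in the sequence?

Every step adds yzyhy to the end: s(k+1) = s(k)·yzyhy.
Applying this once more to LQyzyhyyzyhyyzyhy:

LQyzyhyyzyhyyzyhyyzyhy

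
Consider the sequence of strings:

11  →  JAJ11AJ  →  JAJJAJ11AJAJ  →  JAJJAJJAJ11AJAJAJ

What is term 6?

JAJJAJJAJJAJJAJ11AJAJAJAJAJ

Every step adds JAJ to the front and AJ to the end of the previous string.
From JAJJAJJAJ11AJAJAJ, 2 further steps: JAJJAJJAJ11AJAJAJ → JAJJAJJAJJAJ11AJAJAJAJ → (answer).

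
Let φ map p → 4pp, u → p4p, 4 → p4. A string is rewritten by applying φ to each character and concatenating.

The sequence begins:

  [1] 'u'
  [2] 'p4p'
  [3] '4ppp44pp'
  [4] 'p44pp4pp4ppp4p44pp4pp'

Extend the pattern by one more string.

4ppp4p44pp4ppp44pp4ppp44pp4pp4ppp44ppp4p44pp4ppp44pp4pp

Applying the rule to each of the 21 symbols of p44pp4pp4ppp4p44pp4pp gives the pieces 4pp p4 p4 4pp 4pp p4 4pp 4pp p4 4pp 4pp 4pp p4 4pp p4 p4 4pp 4pp p4 4pp 4pp, which concatenate to the answer.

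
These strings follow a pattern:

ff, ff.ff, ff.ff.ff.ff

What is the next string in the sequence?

ff.ff.ff.ff.ff.ff.ff.ff

s(k+1) = s(k)·.·s(k) — each term doubles the last with '.' between the halves.
So the next term is two copies of ff.ff.ff.ff with '.' between the halves.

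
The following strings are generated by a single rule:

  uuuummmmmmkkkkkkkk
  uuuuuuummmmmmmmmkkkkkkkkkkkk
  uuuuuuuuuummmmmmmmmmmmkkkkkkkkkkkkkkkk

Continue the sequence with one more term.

The n-th term is 3n-2 u's then 3n m's then 4n k's, where the shown terms are n = 2, 3, 4.
Setting n = 5 gives 13, 15, 20 characters in each block.

uuuuuuuuuuuuummmmmmmmmmmmmmmkkkkkkkkkkkkkkkkkkkk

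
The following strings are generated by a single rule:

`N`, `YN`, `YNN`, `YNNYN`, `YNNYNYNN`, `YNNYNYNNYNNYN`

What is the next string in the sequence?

Each term (from the third on) is the previous term followed by the one before it: term 3 = YN·N = YNN.
The next term joins YNNYNYNNYNNYN and YNNYNYNN.

YNNYNYNNYNNYNYNNYNYNN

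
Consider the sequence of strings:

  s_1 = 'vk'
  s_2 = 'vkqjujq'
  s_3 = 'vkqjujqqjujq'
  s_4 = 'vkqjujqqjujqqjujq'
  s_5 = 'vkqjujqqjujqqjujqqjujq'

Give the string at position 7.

The strings grow by a fixed suffix qjujq each time.
From vkqjujqqjujqqjujqqjujq, 2 further steps: vkqjujqqjujqqjujqqjujq → vkqjujqqjujqqjujqqjujqqjujq → (answer).

vkqjujqqjujqqjujqqjujqqjujqqjujq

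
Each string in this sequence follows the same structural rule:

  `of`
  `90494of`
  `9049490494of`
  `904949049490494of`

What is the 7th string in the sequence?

904949049490494904949049490494of

Each term is the previous one with 90494 prepended.
From 904949049490494of, 3 further steps: 904949049490494of → 90494904949049490494of → 9049490494904949049490494of → (answer).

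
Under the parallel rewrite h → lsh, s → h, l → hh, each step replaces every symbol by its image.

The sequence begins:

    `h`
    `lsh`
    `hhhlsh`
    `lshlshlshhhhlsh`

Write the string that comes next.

Applying the rule to each of the 15 symbols of lshlshlshhhhlsh gives the pieces hh h lsh hh h lsh hh h lsh lsh lsh lsh hh h lsh, which concatenate to the answer.

hhhlshhhhlshhhhlshlshlshlshhhhlsh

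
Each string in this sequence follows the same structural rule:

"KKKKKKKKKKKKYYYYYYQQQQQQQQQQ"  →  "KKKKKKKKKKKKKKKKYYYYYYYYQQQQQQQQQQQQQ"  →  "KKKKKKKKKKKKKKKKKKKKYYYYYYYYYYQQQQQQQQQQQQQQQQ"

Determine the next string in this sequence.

KKKKKKKKKKKKKKKKKKKKKKKKYYYYYYYYYYYYQQQQQQQQQQQQQQQQQQQ

The n-th term is 4n K's then 2n Y's then 3n+1 Q's, where the shown terms are n = 3, 4, 5.
For the next term, n = 6, so the run lengths are 24, 12, 19.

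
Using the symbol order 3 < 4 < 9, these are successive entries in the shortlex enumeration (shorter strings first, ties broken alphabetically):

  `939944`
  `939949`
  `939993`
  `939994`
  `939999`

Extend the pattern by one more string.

The successor of 939999 increments the rightmost position that isn't already 9 and resets every position after it to 3.

943333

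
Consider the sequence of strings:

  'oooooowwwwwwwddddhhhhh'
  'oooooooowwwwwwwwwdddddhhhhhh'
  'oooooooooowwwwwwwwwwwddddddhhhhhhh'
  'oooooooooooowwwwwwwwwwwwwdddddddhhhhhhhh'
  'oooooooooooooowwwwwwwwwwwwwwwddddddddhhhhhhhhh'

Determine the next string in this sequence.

oooooooooooooooowwwwwwwwwwwwwwwwwdddddddddhhhhhhhhhh

Reading off run lengths: o runs 6, 8, 10, 12, 14; w runs 7, 9, 11, 13, 15; d runs 4, 5, 6, 7, 8; h runs 5, 6, 7, 8, 9 — each is linear in n, where the shown terms are n = 3, 4, 5, 6, 7.
Setting n = 8 gives 16, 17, 9, 10 characters in each block.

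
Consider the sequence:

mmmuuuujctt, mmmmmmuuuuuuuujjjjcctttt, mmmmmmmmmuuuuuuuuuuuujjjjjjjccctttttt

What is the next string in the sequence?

mmmmmmmmmmmmuuuuuuuuuuuuuuuujjjjjjjjjjcccctttttttt

The n-th term is 3n m's then 4n u's then 3n-2 j's then n c's then 2n t's (n = 1, 2, …).
At n = 4 the blocks have lengths 12, 16, 10, 4, 8.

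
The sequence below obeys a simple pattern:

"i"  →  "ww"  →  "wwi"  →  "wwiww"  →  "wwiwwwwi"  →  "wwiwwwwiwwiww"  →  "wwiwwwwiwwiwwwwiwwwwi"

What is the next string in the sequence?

This is a Fibonacci-style word recurrence s(k) = s(k−1)·s(k−2): e.g. ww·i = wwi.
So term 8 is wwiwwwwiwwiwwwwiwwwwi·wwiwwwwiwwiww.

wwiwwwwiwwiwwwwiwwwwiwwiwwwwiwwiww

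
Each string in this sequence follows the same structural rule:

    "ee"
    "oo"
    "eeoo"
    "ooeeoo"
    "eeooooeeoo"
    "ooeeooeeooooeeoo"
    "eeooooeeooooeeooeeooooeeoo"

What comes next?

From term 3 onward, concatenate the second-to-last term with the last: ee·oo = eeoo, oo·eeoo = ooeeoo, …
Continuing: ooeeooeeooooeeoo · eeooooeeooooeeooeeooooeeoo gives term 8.

ooeeooeeooooeeooeeooooeeooooeeooeeooooeeoo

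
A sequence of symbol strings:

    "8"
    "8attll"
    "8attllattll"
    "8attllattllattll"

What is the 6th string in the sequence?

The strings grow by a fixed suffix attll each time.
From 8attllattllattll, 2 further steps: 8attllattllattll → 8attllattllattllattll → (answer).

8attllattllattllattllattll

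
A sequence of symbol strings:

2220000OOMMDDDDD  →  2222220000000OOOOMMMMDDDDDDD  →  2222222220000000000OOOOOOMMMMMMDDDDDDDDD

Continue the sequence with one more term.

2222222222220000000000000OOOOOOOOMMMMMMMMDDDDDDDDDDD

Each string has the form 2^{3n} 0^{3n+1} O^{2n} M^{2n} D^{2n+3} (n = 1, 2, …).
For the next term, n = 4, so the run lengths are 12, 13, 8, 8, 11.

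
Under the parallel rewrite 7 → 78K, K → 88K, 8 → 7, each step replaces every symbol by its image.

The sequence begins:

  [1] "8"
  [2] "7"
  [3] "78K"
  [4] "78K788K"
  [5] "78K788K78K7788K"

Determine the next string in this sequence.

Applying the rule to each of the 15 symbols of 78K788K78K7788K gives the pieces 78K 7 88K 78K 7 7 88K 78K 7 88K 78K 78K 7 7 88K, which concatenate to the answer.

78K788K78K7788K78K788K78K78K7788K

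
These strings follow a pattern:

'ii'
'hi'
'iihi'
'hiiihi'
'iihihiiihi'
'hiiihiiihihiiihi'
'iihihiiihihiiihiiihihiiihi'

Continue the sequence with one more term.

hiiihiiihihiiihiiihihiiihihiiihiiihihiiihi

Each term (from the third on) is the two preceding terms concatenated in order: term 3 = ii·hi = iihi.
The next term joins hiiihiiihihiiihi and iihihiiihihiiihiiihihiiihi.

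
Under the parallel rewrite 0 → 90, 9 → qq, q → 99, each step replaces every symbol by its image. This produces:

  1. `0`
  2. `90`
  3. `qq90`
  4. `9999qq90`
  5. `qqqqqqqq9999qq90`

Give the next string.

φ(qqqqqqqq9999qq90) expands symbol-by-symbol to 99 99 99 99 99 99 99 99 qq qq qq qq 99 99 qq 90; joining the 16 pieces gives the next term.

9999999999999999qqqqqqqq9999qq90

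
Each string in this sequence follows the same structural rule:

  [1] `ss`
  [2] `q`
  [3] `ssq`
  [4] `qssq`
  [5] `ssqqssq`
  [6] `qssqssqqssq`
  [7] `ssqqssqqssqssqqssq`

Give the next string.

From term 3 onward, concatenate the second-to-last term with the last: ss·q = ssq, q·ssq = qssq, …
The next term joins qssqssqqssq and ssqqssqqssqssqqssq.

qssqssqqssqssqqssqqssqssqqssq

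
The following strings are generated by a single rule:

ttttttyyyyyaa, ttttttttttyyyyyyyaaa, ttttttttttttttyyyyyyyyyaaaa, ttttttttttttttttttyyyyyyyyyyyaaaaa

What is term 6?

ttttttttttttttttttttttttttyyyyyyyyyyyyyyyaaaaaaa

Term n consists of 4n-2 t's, followed by 2n+1 y's, followed by n a's, where the shown terms are n = 2, 3, 4, 5.
At n = 7 the blocks have lengths 26, 15, 7.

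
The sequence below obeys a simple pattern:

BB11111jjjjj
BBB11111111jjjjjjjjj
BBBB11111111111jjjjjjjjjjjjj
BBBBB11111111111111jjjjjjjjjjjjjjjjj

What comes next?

BBBBBB11111111111111111jjjjjjjjjjjjjjjjjjjjj

Reading off run lengths: B runs 2, 3, 4, 5; 1 runs 5, 8, 11, 14; j runs 5, 9, 13, 17 — each is linear in n (n = 1, 2, …).
At n = 5 the blocks have lengths 6, 17, 21.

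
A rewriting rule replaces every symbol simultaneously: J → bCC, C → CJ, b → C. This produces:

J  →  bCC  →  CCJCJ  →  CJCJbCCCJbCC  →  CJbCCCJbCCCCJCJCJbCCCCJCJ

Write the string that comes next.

φ(CJbCCCJbCCCCJCJCJbCCCCJCJ) expands symbol-by-symbol to CJ bCC C CJ CJ CJ bCC C CJ CJ CJ CJ bCC CJ bCC CJ bCC C CJ CJ CJ CJ bCC CJ bCC; joining the 25 pieces gives the next term.

CJbCCCCJCJCJbCCCCJCJCJCJbCCCJbCCCJbCCCCJCJCJCJbCCCJbCC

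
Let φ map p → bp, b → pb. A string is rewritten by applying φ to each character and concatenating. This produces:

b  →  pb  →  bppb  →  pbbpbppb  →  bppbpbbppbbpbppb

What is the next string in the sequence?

Rewriting the 16 symbols of bppbpbbppbbpbppb one by one yields pb bp bp pb bp pb pb bp bp pb pb bp pb bp bp pb; concatenated:

pbbpbppbbppbpbbpbppbpbbppbbpbppb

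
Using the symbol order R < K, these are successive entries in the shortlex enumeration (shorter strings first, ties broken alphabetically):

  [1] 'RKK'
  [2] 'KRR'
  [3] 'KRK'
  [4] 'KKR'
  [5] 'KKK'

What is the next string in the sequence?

After KKK the length-3 strings are exhausted; the first length-4 string is 4 copies of R.

RRRR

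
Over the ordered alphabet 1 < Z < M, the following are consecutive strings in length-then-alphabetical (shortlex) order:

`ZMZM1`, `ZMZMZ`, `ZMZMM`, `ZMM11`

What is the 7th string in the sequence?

ZMMZ1

Advancing 3 positions from ZMM11 through ZMM11 → ZMM1Z → ZMM1M reaches term 7.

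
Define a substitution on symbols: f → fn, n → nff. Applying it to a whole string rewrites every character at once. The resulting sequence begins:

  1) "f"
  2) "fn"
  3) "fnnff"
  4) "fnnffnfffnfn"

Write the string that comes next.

Apply φ to fnnffnfffnfn symbol by symbol: f→fn, n→nff, n→nff, f→fn, f→fn, n→nff, f→fn, f→fn, f→fn, n→nff, f→fn, n→nff; joined: fn nff nff fn fn nff fn fn fn nff fn nff.

fnnffnfffnfnnfffnfnfnnfffnnff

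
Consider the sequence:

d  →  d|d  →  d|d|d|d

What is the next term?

Each string is two copies of the previous one joined by '|'.
One more doubling of d|d|d|d gives the answer.

d|d|d|d|d|d|d|d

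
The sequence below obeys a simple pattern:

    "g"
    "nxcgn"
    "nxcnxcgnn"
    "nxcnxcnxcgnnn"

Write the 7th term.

nxcnxcnxcnxcnxcnxcgnnnnnn

Each term wraps the previous one in nxc on the left and n on the right.
From nxcnxcnxcgnnn, 3 further steps: nxcnxcnxcgnnn → nxcnxcnxcnxcgnnnn → nxcnxcnxcnxcnxcgnnnnn → (answer).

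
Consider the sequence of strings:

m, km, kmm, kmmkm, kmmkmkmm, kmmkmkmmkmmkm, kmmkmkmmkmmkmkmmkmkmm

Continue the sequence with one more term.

From term 3 onward, concatenate the last term with the second-to-last: km·m = kmm, kmm·km = kmmkm, …
Continuing: kmmkmkmmkmmkmkmmkmkmm · kmmkmkmmkmmkm gives term 8.

kmmkmkmmkmmkmkmmkmkmmkmmkmkmmkmmkm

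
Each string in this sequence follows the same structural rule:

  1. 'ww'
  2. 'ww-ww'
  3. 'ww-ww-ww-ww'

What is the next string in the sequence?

Every step duplicates the string with '-' between the halves.
So the next term is two copies of ww-ww-ww-ww with '-' between the halves.

ww-ww-ww-ww-ww-ww-ww-ww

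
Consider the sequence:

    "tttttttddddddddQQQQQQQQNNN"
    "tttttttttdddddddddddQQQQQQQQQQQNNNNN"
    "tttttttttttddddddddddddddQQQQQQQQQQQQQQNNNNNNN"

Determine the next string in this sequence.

tttttttttttttdddddddddddddddddQQQQQQQQQQQQQQQQQNNNNNNNNN

Term n consists of 2n+3 t's, followed by 3n+2 d's, followed by 3n+2 Q's, followed by 2n-1 N's, where the shown terms are n = 2, 3, 4.
Setting n = 5 gives 13, 17, 17, 9 characters in each block.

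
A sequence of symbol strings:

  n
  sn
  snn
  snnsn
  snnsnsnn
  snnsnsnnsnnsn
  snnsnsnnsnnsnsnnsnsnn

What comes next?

snnsnsnnsnnsnsnnsnsnnsnnsnsnnsnnsn

Each term (from the third on) is the previous term followed by the one before it: term 3 = sn·n = snn.
So term 8 is snnsnsnnsnnsnsnnsnsnn·snnsnsnnsnnsn.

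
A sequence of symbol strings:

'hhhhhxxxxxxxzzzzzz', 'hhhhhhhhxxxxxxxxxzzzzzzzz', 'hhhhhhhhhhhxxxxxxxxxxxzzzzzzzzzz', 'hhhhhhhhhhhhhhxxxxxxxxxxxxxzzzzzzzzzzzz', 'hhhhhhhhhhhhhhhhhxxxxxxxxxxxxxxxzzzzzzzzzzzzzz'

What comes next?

Term n consists of 3n-1 h's, followed by 2n+3 x's, followed by 2n+2 z's, where the shown terms are n = 2, 3, 4, 5, 6.
At n = 7 the blocks have lengths 20, 17, 16.

hhhhhhhhhhhhhhhhhhhhxxxxxxxxxxxxxxxxxzzzzzzzzzzzzzzzz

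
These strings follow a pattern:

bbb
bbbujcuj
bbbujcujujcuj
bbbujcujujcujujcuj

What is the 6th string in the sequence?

bbbujcujujcujujcujujcujujcuj

Each term is the previous one with ujcuj appended.
From bbbujcujujcujujcuj, 2 further steps: bbbujcujujcujujcuj → bbbujcujujcujujcujujcuj → (answer).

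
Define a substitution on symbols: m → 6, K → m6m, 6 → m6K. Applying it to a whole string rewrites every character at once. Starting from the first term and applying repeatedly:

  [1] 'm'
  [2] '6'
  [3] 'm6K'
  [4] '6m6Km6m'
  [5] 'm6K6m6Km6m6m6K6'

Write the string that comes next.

Applying the rule to each of the 15 symbols of m6K6m6Km6m6m6K6 gives the pieces 6 m6K m6m m6K 6 m6K m6m 6 m6K 6 m6K 6 m6K m6m m6K, which concatenate to the answer.

6m6Km6mm6K6m6Km6m6m6K6m6K6m6Km6mm6K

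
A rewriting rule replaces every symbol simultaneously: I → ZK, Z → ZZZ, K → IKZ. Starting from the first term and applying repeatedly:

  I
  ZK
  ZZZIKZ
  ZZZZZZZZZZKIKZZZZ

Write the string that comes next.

ZZZZZZZZZZZZZZZZZZZZZZZZZZZZZZIKZZKIKZZZZZZZZZZZZZ

φ(ZZZZZZZZZZKIKZZZZ) expands symbol-by-symbol to ZZZ ZZZ ZZZ ZZZ ZZZ ZZZ ZZZ ZZZ ZZZ ZZZ IKZ ZK IKZ ZZZ ZZZ ZZZ ZZZ; joining the 17 pieces gives the next term.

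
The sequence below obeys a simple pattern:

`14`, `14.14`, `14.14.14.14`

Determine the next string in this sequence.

Each string is two copies of the previous one joined by '.'.
So the next term is two copies of 14.14.14.14 with '.' between the halves.

14.14.14.14.14.14.14.14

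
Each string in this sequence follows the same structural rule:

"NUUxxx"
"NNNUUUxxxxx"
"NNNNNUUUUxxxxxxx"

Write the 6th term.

NNNNNNNNNNNUUUUUUUxxxxxxxxxxxxx

Each string has the form N^{2n-1} U^{n+1} x^{2n+1} (n = 1, 2, …).
Setting n = 6 gives 11, 7, 13 characters in each block.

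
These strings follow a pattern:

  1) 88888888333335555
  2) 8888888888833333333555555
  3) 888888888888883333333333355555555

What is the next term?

88888888888888888333333333333335555555555

The n-th term is 3n+2 8's then 3n-1 3's then 2n 5's, where the shown terms are n = 2, 3, 4.
For the next term, n = 5, so the run lengths are 17, 14, 10.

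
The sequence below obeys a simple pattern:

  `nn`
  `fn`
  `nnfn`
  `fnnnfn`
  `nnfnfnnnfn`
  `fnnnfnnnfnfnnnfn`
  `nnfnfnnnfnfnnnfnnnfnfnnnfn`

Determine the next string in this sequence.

Each term (from the third on) is the two preceding terms concatenated in order: term 3 = nn·fn = nnfn.
Continuing: fnnnfnnnfnfnnnfn · nnfnfnnnfnfnnnfnnnfnfnnnfn gives term 8.

fnnnfnnnfnfnnnfnnnfnfnnnfnfnnnfnnnfnfnnnfn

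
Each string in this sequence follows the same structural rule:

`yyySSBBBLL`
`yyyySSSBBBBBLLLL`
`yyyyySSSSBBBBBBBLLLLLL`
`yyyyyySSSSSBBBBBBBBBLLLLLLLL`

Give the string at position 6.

yyyyyyyySSSSSSSBBBBBBBBBBBBBLLLLLLLLLLLL

Term n consists of n+2 y's, followed by n+1 S's, followed by 2n+1 B's, followed by 2n L's (n = 1, 2, …).
At n = 6 the blocks have lengths 8, 7, 13, 12.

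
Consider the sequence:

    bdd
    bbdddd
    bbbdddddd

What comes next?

The n-th term is n b's then 2n d's (n = 1, 2, …).
At n = 4 the blocks have lengths 4, 8.

bbbbdddddddd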